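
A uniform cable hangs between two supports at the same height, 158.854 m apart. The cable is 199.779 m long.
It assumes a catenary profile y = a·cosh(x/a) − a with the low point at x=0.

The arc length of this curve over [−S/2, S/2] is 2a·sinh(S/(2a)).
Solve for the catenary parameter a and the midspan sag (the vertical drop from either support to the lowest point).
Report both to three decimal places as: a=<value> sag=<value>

a=66.220 sag=53.626

seed: a₀ = √(S³/(24(L−S))) = √(158.854³/(24·40.925)) = 63.884760
iter 1: u=1.243286  f(a)=+3.282e+00  f'(a)=-1.491e+00  a ← 63.884760 − (+3.282e+00/-1.491e+00) = 66.086661
iter 2: u=1.201861  f(a)=+1.773e-01  f'(a)=-1.333e+00  a ← 66.086661 − (+1.773e-01/-1.333e+00) = 66.219639
iter 3: u=1.199448  f(a)=+5.830e-04  f'(a)=-1.325e+00  a ← 66.219639 − (+5.830e-04/-1.325e+00) = 66.220079
iter 4: u=1.199440  f(a)=+6.348e-09  f'(a)=-1.325e+00  a ← 66.220079 − (+6.348e-09/-1.325e+00) = 66.220079
iter 5: u=1.199440  f(a)=+0.000e+00  f'(a)=-1.325e+00  a ← 66.220079 − (+0.000e+00/-1.325e+00) = 66.220079
converged: |Δa| < 1e-12 after 5 iterations
sag = a·(cosh(S/(2a)) − 1) = 66.220079·(cosh(1.199440) − 1) = 53.625701
T_max/T_min = cosh(S/(2a)) = 1.809810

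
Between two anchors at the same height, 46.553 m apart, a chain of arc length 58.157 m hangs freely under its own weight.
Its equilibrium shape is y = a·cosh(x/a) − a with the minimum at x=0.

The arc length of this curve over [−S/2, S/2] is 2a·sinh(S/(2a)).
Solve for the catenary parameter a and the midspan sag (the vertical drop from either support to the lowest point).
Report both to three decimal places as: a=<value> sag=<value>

a=19.708 sag=15.420

seed: a₀ = √(S³/(24(L−S))) = √(46.553³/(24·11.604)) = 19.033210
iter 1: u=1.222941  f(a)=+8.993e-01  f'(a)=-1.412e+00  a ← 19.033210 − (+8.993e-01/-1.412e+00) = 19.670226
iter 2: u=1.183337  f(a)=+4.712e-02  f'(a)=-1.267e+00  a ← 19.670226 − (+4.712e-02/-1.267e+00) = 19.707408
iter 3: u=1.181104  f(a)=+1.452e-04  f'(a)=-1.259e+00  a ← 19.707408 − (+1.452e-04/-1.259e+00) = 19.707523
iter 4: u=1.181097  f(a)=+1.388e-09  f'(a)=-1.259e+00  a ← 19.707523 − (+1.388e-09/-1.259e+00) = 19.707523
iter 5: u=1.181097  f(a)=+7.105e-15  f'(a)=-1.259e+00  a ← 19.707523 − (+7.105e-15/-1.259e+00) = 19.707523
converged: |Δa| < 1e-12 after 5 iterations
sag = a·(cosh(S/(2a)) − 1) = 19.707523·(cosh(1.181097) − 1) = 15.420039
T_max/T_min = cosh(S/(2a)) = 1.782444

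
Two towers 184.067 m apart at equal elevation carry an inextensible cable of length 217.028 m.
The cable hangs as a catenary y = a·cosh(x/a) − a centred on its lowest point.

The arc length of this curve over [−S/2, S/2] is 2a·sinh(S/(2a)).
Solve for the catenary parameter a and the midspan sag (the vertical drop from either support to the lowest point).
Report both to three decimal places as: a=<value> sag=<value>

seed: a₀ = √(S³/(24(L−S))) = √(184.067³/(24·32.961)) = 88.788780
iter 1: u=1.036544  f(a)=+1.817e+00  f'(a)=-8.254e-01  a ← 88.788780 − (+1.817e+00/-8.254e-01) = 90.989881
iter 2: u=1.011470  f(a)=+6.975e-02  f'(a)=-7.631e-01  a ← 90.989881 − (+6.975e-02/-7.631e-01) = 91.081284
iter 3: u=1.010455  f(a)=+1.119e-04  f'(a)=-7.606e-01  a ← 91.081284 − (+1.119e-04/-7.606e-01) = 91.081432
iter 4: u=1.010453  f(a)=+2.892e-10  f'(a)=-7.606e-01  a ← 91.081432 − (+2.892e-10/-7.606e-01) = 91.081432
iter 5: u=1.010453  f(a)=-2.842e-14  f'(a)=-7.606e-01  a ← 91.081432 − (-2.842e-14/-7.606e-01) = 91.081432
converged: |Δa| < 1e-12 after 5 iterations
sag = a·(cosh(S/(2a)) − 1) = 91.081432·(cosh(1.010453) − 1) = 50.591132
T_max/T_min = cosh(S/(2a)) = 1.555449

a=91.081 sag=50.591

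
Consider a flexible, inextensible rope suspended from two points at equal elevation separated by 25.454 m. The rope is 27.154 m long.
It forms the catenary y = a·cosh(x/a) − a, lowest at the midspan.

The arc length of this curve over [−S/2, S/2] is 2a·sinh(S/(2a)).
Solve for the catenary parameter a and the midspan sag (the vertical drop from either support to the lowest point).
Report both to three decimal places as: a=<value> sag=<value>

a=20.303 sag=4.121

seed: a₀ = √(S³/(24(L−S))) = √(25.454³/(24·1.700)) = 20.104995
iter 1: u=0.633027  f(a)=+3.439e-02  f'(a)=-1.760e-01  a ← 20.104995 − (+3.439e-02/-1.760e-01) = 20.300398
iter 2: u=0.626934  f(a)=+5.078e-04  f'(a)=-1.708e-01  a ← 20.300398 − (+5.078e-04/-1.708e-01) = 20.303371
iter 3: u=0.626842  f(a)=+1.144e-07  f'(a)=-1.707e-01  a ← 20.303371 − (+1.144e-07/-1.707e-01) = 20.303371
iter 4: u=0.626842  f(a)=+3.553e-15  f'(a)=-1.707e-01  a ← 20.303371 − (+3.553e-15/-1.707e-01) = 20.303371
converged: |Δa| < 1e-12 after 4 iterations
sag = a·(cosh(S/(2a)) − 1) = 20.303371·(cosh(0.626842) − 1) = 4.121244
T_max/T_min = cosh(S/(2a)) = 1.202983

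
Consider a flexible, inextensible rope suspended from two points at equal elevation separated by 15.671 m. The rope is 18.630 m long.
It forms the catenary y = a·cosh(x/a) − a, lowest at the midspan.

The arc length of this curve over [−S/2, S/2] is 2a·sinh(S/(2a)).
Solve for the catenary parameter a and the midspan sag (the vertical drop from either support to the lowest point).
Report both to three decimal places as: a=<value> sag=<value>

a=7.562 sag=4.436

seed: a₀ = √(S³/(24(L−S))) = √(15.671³/(24·2.959)) = 7.361511
iter 1: u=1.064387  f(a)=+1.722e-01  f'(a)=-8.988e-01  a ← 7.361511 − (+1.722e-01/-8.988e-01) = 7.553120
iter 2: u=1.037386  f(a)=+6.953e-03  f'(a)=-8.275e-01  a ← 7.553120 − (+6.953e-03/-8.275e-01) = 7.561522
iter 3: u=1.036233  f(a)=+1.239e-05  f'(a)=-8.246e-01  a ← 7.561522 − (+1.239e-05/-8.246e-01) = 7.561537
iter 4: u=1.036231  f(a)=+3.950e-11  f'(a)=-8.246e-01  a ← 7.561537 − (+3.950e-11/-8.246e-01) = 7.561537
iter 5: u=1.036231  f(a)=-3.553e-15  f'(a)=-8.246e-01  a ← 7.561537 − (-3.553e-15/-8.246e-01) = 7.561537
converged: |Δa| < 1e-12 after 5 iterations
sag = a·(cosh(S/(2a)) − 1) = 7.561537·(cosh(1.036231) − 1) = 4.436216
T_max/T_min = cosh(S/(2a)) = 1.586682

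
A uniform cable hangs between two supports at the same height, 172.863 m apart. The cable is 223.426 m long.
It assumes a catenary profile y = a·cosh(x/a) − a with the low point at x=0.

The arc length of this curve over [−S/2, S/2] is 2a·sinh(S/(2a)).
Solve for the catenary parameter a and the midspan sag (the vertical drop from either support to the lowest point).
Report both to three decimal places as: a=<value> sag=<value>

a=67.932 sag=62.814

seed: a₀ = √(S³/(24(L−S))) = √(172.863³/(24·50.563)) = 65.242566
iter 1: u=1.324772  f(a)=+4.627e+00  f'(a)=-1.840e+00  a ← 65.242566 − (+4.627e+00/-1.840e+00) = 67.757698
iter 2: u=1.275597  f(a)=+2.810e-01  f'(a)=-1.622e+00  a ← 67.757698 − (+2.810e-01/-1.622e+00) = 67.930911
iter 3: u=1.272344  f(a)=+1.185e-03  f'(a)=-1.609e+00  a ← 67.930911 − (+1.185e-03/-1.609e+00) = 67.931647
iter 4: u=1.272330  f(a)=+2.126e-08  f'(a)=-1.609e+00  a ← 67.931647 − (+2.126e-08/-1.609e+00) = 67.931648
iter 5: u=1.272330  f(a)=+2.842e-14  f'(a)=-1.609e+00  a ← 67.931648 − (+2.842e-14/-1.609e+00) = 67.931648
converged: |Δa| < 1e-12 after 5 iterations
sag = a·(cosh(S/(2a)) − 1) = 67.931648·(cosh(1.272330) − 1) = 62.814301
T_max/T_min = cosh(S/(2a)) = 1.924669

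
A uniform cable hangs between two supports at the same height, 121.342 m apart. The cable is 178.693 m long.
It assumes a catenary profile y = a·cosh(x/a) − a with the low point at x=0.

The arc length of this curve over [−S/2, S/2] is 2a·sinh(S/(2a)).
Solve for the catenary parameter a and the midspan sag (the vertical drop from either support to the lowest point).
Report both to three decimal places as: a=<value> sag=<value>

a=38.347 sag=58.881

seed: a₀ = √(S³/(24(L−S))) = √(121.342³/(24·57.351)) = 36.028037
iter 1: u=1.683994  f(a)=+8.703e+00  f'(a)=-4.183e+00  a ← 36.028037 − (+8.703e+00/-4.183e+00) = 38.108675
iter 2: u=1.592052  f(a)=+8.109e-01  f'(a)=-3.437e+00  a ← 38.108675 − (+8.109e-01/-3.437e+00) = 38.344617
iter 3: u=1.582256  f(a)=+8.636e-03  f'(a)=-3.364e+00  a ← 38.344617 − (+8.636e-03/-3.364e+00) = 38.347184
iter 4: u=1.582150  f(a)=+1.003e-06  f'(a)=-3.363e+00  a ← 38.347184 − (+1.003e-06/-3.363e+00) = 38.347184
iter 5: u=1.582150  f(a)=+5.684e-14  f'(a)=-3.363e+00  a ← 38.347184 − (+5.684e-14/-3.363e+00) = 38.347184
converged: |Δa| < 1e-12 after 5 iterations
sag = a·(cosh(S/(2a)) − 1) = 38.347184·(cosh(1.582150) − 1) = 58.880917
T_max/T_min = cosh(S/(2a)) = 2.535469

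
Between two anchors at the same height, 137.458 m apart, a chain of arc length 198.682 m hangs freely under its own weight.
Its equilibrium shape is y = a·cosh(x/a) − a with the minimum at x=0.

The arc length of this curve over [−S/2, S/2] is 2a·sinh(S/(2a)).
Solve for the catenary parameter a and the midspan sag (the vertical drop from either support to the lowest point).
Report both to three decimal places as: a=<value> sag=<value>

a=44.606 sag=64.290

seed: a₀ = √(S³/(24(L−S))) = √(137.458³/(24·61.224)) = 42.042503
iter 1: u=1.634750  f(a)=+8.721e+00  f'(a)=-3.769e+00  a ← 42.042503 − (+8.721e+00/-3.769e+00) = 44.356474
iter 2: u=1.549469  f(a)=+7.718e-01  f'(a)=-3.129e+00  a ← 44.356474 − (+7.718e-01/-3.129e+00) = 44.603141
iter 3: u=1.540900  f(a)=+7.340e-03  f'(a)=-3.070e+00  a ← 44.603141 − (+7.340e-03/-3.070e+00) = 44.605533
iter 4: u=1.540818  f(a)=+6.780e-07  f'(a)=-3.069e+00  a ← 44.605533 − (+6.780e-07/-3.069e+00) = 44.605533
iter 5: u=1.540818  f(a)=+2.842e-14  f'(a)=-3.069e+00  a ← 44.605533 − (+2.842e-14/-3.069e+00) = 44.605533
converged: |Δa| < 1e-12 after 5 iterations
sag = a·(cosh(S/(2a)) − 1) = 44.605533·(cosh(1.540818) − 1) = 64.290233
T_max/T_min = cosh(S/(2a)) = 2.441306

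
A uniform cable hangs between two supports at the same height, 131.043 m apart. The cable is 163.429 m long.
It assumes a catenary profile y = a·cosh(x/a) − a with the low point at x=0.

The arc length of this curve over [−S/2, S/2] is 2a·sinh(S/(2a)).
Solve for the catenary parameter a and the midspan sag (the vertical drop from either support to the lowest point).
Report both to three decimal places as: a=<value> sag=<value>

a=55.698 sag=43.194

seed: a₀ = √(S³/(24(L−S))) = √(131.043³/(24·32.386)) = 53.806713
iter 1: u=1.217720  f(a)=+2.488e+00  f'(a)=-1.392e+00  a ← 53.806713 − (+2.488e+00/-1.392e+00) = 55.593847
iter 2: u=1.178575  f(a)=+1.293e-01  f'(a)=-1.251e+00  a ← 55.593847 − (+1.293e-01/-1.251e+00) = 55.697242
iter 3: u=1.176387  f(a)=+3.918e-04  f'(a)=-1.243e+00  a ← 55.697242 − (+3.918e-04/-1.243e+00) = 55.697558
iter 4: u=1.176380  f(a)=+3.622e-09  f'(a)=-1.243e+00  a ← 55.697558 − (+3.622e-09/-1.243e+00) = 55.697558
iter 5: u=1.176380  f(a)=+2.842e-14  f'(a)=-1.243e+00  a ← 55.697558 − (+2.842e-14/-1.243e+00) = 55.697558
converged: |Δa| < 1e-12 after 5 iterations
sag = a·(cosh(S/(2a)) − 1) = 55.697558·(cosh(1.176380) − 1) = 43.193683
T_max/T_min = cosh(S/(2a)) = 1.775504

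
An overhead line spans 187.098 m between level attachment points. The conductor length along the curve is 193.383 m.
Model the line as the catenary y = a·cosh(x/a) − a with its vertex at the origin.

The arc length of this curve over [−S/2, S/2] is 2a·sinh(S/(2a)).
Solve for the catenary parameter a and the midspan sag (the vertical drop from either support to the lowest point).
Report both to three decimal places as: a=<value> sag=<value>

a=209.417 sag=21.245

seed: a₀ = √(S³/(24(L−S))) = √(187.098³/(24·6.285)) = 208.374925
iter 1: u=0.448946  f(a)=+6.364e-02  f'(a)=-6.155e-02  a ← 208.374925 − (+6.364e-02/-6.155e-02) = 209.408946
iter 2: u=0.446729  f(a)=+4.768e-04  f'(a)=-6.063e-02  a ← 209.408946 − (+4.768e-04/-6.063e-02) = 209.416811
iter 3: u=0.446712  f(a)=+2.722e-08  f'(a)=-6.062e-02  a ← 209.416811 − (+2.722e-08/-6.062e-02) = 209.416811
iter 4: u=0.446712  f(a)=+0.000e+00  f'(a)=-6.062e-02  a ← 209.416811 − (+0.000e+00/-6.062e-02) = 209.416811
converged: |Δa| < 1e-12 after 4 iterations
sag = a·(cosh(S/(2a)) − 1) = 209.416811·(cosh(0.446712) − 1) = 21.244514
T_max/T_min = cosh(S/(2a)) = 1.101446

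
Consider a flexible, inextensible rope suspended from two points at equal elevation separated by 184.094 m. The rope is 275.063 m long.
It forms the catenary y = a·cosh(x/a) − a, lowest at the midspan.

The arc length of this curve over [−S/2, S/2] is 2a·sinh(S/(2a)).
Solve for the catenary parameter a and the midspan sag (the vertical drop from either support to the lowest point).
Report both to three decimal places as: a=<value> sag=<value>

a=57.041 sag=91.850

seed: a₀ = √(S³/(24(L−S))) = √(184.094³/(24·90.969)) = 53.457312
iter 1: u=1.721879  f(a)=+1.448e+01  f'(a)=-4.525e+00  a ← 53.457312 − (+1.448e+01/-4.525e+00) = 56.656533
iter 2: u=1.624649  f(a)=+1.402e+00  f'(a)=-3.688e+00  a ← 56.656533 − (+1.402e+00/-3.688e+00) = 57.036536
iter 3: u=1.613825  f(a)=+1.624e-02  f'(a)=-3.603e+00  a ← 57.036536 − (+1.624e-02/-3.603e+00) = 57.041044
iter 4: u=1.613698  f(a)=+2.237e-06  f'(a)=-3.602e+00  a ← 57.041044 − (+2.237e-06/-3.602e+00) = 57.041044
iter 5: u=1.613698  f(a)=+5.684e-14  f'(a)=-3.602e+00  a ← 57.041044 − (+5.684e-14/-3.602e+00) = 57.041044
converged: |Δa| < 1e-12 after 5 iterations
sag = a·(cosh(S/(2a)) − 1) = 57.041044·(cosh(1.613698) − 1) = 91.850172
T_max/T_min = cosh(S/(2a)) = 2.610247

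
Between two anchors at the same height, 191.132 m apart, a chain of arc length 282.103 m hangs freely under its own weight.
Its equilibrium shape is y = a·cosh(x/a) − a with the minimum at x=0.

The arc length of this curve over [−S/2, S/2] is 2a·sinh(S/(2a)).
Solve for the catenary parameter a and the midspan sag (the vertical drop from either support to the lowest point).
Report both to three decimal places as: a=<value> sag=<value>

seed: a₀ = √(S³/(24(L−S))) = √(191.132³/(24·90.971)) = 56.551353
iter 1: u=1.689898  f(a)=+1.391e+01  f'(a)=-4.235e+00  a ← 56.551353 − (+1.391e+01/-4.235e+00) = 59.835665
iter 2: u=1.597141  f(a)=+1.304e+00  f'(a)=-3.475e+00  a ← 59.835665 − (+1.304e+00/-3.475e+00) = 60.210827
iter 3: u=1.587190  f(a)=+1.407e-02  f'(a)=-3.400e+00  a ← 60.210827 − (+1.407e-02/-3.400e+00) = 60.214965
iter 4: u=1.587081  f(a)=+1.678e-06  f'(a)=-3.400e+00  a ← 60.214965 − (+1.678e-06/-3.400e+00) = 60.214965
iter 5: u=1.587081  f(a)=+0.000e+00  f'(a)=-3.400e+00  a ← 60.214965 − (+0.000e+00/-3.400e+00) = 60.214965
converged: |Δa| < 1e-12 after 5 iterations
sag = a·(cosh(S/(2a)) − 1) = 60.214965·(cosh(1.587081) − 1) = 93.151810
T_max/T_min = cosh(S/(2a)) = 2.546988

a=60.215 sag=93.152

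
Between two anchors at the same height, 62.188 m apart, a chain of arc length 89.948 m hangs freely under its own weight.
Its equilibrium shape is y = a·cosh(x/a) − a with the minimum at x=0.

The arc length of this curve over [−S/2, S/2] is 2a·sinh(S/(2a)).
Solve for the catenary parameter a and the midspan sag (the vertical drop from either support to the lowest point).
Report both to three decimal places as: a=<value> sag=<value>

seed: a₀ = √(S³/(24(L−S))) = √(62.188³/(24·27.760)) = 18.999603
iter 1: u=1.636560  f(a)=+3.964e+00  f'(a)=-3.784e+00  a ← 18.999603 − (+3.964e+00/-3.784e+00) = 20.047208
iter 2: u=1.551039  f(a)=+3.514e-01  f'(a)=-3.140e+00  a ← 20.047208 − (+3.514e-01/-3.140e+00) = 20.159139
iter 3: u=1.542427  f(a)=+3.357e-03  f'(a)=-3.080e+00  a ← 20.159139 − (+3.357e-03/-3.080e+00) = 20.160229
iter 4: u=1.542344  f(a)=+3.127e-07  f'(a)=-3.080e+00  a ← 20.160229 − (+3.127e-07/-3.080e+00) = 20.160229
iter 5: u=1.542344  f(a)=+1.421e-14  f'(a)=-3.080e+00  a ← 20.160229 − (+1.421e-14/-3.080e+00) = 20.160229
converged: |Δa| < 1e-12 after 5 iterations
sag = a·(cosh(S/(2a)) − 1) = 20.160229·(cosh(1.542344) − 1) = 29.125626
T_max/T_min = cosh(S/(2a)) = 2.444707

a=20.160 sag=29.126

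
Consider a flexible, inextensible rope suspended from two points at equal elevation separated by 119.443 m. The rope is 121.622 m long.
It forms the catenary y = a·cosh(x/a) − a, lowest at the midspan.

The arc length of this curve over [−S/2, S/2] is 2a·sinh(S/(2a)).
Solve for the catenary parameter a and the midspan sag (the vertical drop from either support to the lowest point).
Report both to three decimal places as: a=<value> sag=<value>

a=181.004 sag=9.942

seed: a₀ = √(S³/(24(L−S))) = √(119.443³/(24·2.179)) = 180.512308
iter 1: u=0.330844  f(a)=+1.196e-02  f'(a)=-2.441e-02  a ← 180.512308 − (+1.196e-02/-2.441e-02) = 181.002177
iter 2: u=0.329949  f(a)=+4.885e-05  f'(a)=-2.421e-02  a ← 181.002177 − (+4.885e-05/-2.421e-02) = 181.004195
iter 3: u=0.329945  f(a)=+8.227e-10  f'(a)=-2.421e-02  a ← 181.004195 − (+8.227e-10/-2.421e-02) = 181.004195
iter 4: u=0.329945  f(a)=+2.842e-14  f'(a)=-2.421e-02  a ← 181.004195 − (+2.842e-14/-2.421e-02) = 181.004195
converged: |Δa| < 1e-12 after 4 iterations
sag = a·(cosh(S/(2a)) − 1) = 181.004195·(cosh(0.329945) − 1) = 9.942123
T_max/T_min = cosh(S/(2a)) = 1.054928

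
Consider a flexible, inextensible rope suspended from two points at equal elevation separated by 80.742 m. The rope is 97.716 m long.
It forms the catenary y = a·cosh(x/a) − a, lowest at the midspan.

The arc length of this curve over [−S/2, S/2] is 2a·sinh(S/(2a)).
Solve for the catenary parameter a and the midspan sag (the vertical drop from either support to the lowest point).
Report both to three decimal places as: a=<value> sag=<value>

a=37.029 sag=24.276

seed: a₀ = √(S³/(24(L−S))) = √(80.742³/(24·16.974)) = 35.946080
iter 1: u=1.123099  f(a)=+1.103e+00  f'(a)=-1.069e+00  a ← 35.946080 − (+1.103e+00/-1.069e+00) = 36.978068
iter 2: u=1.091755  f(a)=+4.929e-02  f'(a)=-9.754e-01  a ← 36.978068 − (+4.929e-02/-9.754e-01) = 37.028603
iter 3: u=1.090265  f(a)=+1.086e-04  f'(a)=-9.711e-01  a ← 37.028603 − (+1.086e-04/-9.711e-01) = 37.028714
iter 4: u=1.090262  f(a)=+5.297e-10  f'(a)=-9.711e-01  a ← 37.028714 − (+5.297e-10/-9.711e-01) = 37.028714
iter 5: u=1.090262  f(a)=-1.421e-14  f'(a)=-9.711e-01  a ← 37.028714 − (-1.421e-14/-9.711e-01) = 37.028714
converged: |Δa| < 1e-12 after 5 iterations
sag = a·(cosh(S/(2a)) − 1) = 37.028714·(cosh(1.090262) − 1) = 24.275689
T_max/T_min = cosh(S/(2a)) = 1.655591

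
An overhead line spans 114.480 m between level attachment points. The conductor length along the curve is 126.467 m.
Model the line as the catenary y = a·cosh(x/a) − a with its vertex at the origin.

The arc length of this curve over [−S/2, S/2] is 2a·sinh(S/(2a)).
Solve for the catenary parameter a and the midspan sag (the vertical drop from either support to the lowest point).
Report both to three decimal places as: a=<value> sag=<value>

seed: a₀ = √(S³/(24(L−S))) = √(114.480³/(24·11.987)) = 72.216021
iter 1: u=0.792622  f(a)=+3.822e-01  f'(a)=-3.533e-01  a ← 72.216021 − (+3.822e-01/-3.533e-01) = 73.297869
iter 2: u=0.780923  f(a)=+8.758e-03  f'(a)=-3.373e-01  a ← 73.297869 − (+8.758e-03/-3.373e-01) = 73.323836
iter 3: u=0.780647  f(a)=+4.838e-06  f'(a)=-3.369e-01  a ← 73.323836 − (+4.838e-06/-3.369e-01) = 73.323851
iter 4: u=0.780646  f(a)=+1.478e-12  f'(a)=-3.369e-01  a ← 73.323851 − (+1.478e-12/-3.369e-01) = 73.323851
converged: |Δa| < 1e-12 after 4 iterations
sag = a·(cosh(S/(2a)) − 1) = 73.323851·(cosh(0.780646) − 1) = 23.500023
T_max/T_min = cosh(S/(2a)) = 1.320496

a=73.324 sag=23.500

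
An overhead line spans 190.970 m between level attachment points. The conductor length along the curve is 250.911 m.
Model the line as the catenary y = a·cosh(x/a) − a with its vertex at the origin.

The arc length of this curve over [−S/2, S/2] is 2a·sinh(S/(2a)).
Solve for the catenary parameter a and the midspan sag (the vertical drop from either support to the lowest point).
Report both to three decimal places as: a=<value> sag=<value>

seed: a₀ = √(S³/(24(L−S))) = √(190.970³/(24·59.941)) = 69.579309
iter 1: u=1.372319  f(a)=+5.904e+00  f'(a)=-2.070e+00  a ← 69.579309 − (+5.904e+00/-2.070e+00) = 72.431456
iter 2: u=1.318281  f(a)=+3.824e-01  f'(a)=-1.810e+00  a ← 72.431456 − (+3.824e-01/-1.810e+00) = 72.642771
iter 3: u=1.314446  f(a)=+1.850e-03  f'(a)=-1.792e+00  a ← 72.642771 − (+1.850e-03/-1.792e+00) = 72.643803
iter 4: u=1.314427  f(a)=+4.378e-08  f'(a)=-1.792e+00  a ← 72.643803 − (+4.378e-08/-1.792e+00) = 72.643803
iter 5: u=1.314427  f(a)=+0.000e+00  f'(a)=-1.792e+00  a ← 72.643803 − (+0.000e+00/-1.792e+00) = 72.643803
converged: |Δa| < 1e-12 after 5 iterations
sag = a·(cosh(S/(2a)) − 1) = 72.643803·(cosh(1.314427) − 1) = 72.325865
T_max/T_min = cosh(S/(2a)) = 1.995623

a=72.644 sag=72.326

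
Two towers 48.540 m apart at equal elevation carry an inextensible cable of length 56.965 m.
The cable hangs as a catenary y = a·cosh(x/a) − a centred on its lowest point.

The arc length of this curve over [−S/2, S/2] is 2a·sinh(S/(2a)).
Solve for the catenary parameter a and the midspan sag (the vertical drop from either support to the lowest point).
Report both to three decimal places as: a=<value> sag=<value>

a=24.379 sag=13.112

seed: a₀ = √(S³/(24(L−S))) = √(48.540³/(24·8.425)) = 23.782586
iter 1: u=1.020495  f(a)=+4.497e-01  f'(a)=-7.851e-01  a ← 23.782586 − (+4.497e-01/-7.851e-01) = 24.355430
iter 2: u=0.996492  f(a)=+1.676e-02  f'(a)=-7.275e-01  a ← 24.355430 − (+1.676e-02/-7.275e-01) = 24.378469
iter 3: u=0.995551  f(a)=+2.528e-05  f'(a)=-7.254e-01  a ← 24.378469 − (+2.528e-05/-7.254e-01) = 24.378503
iter 4: u=0.995549  f(a)=+5.770e-11  f'(a)=-7.254e-01  a ← 24.378503 − (+5.770e-11/-7.254e-01) = 24.378503
iter 5: u=0.995549  f(a)=-7.105e-15  f'(a)=-7.254e-01  a ← 24.378503 − (-7.105e-15/-7.254e-01) = 24.378503
converged: |Δa| < 1e-12 after 5 iterations
sag = a·(cosh(S/(2a)) − 1) = 24.378503·(cosh(0.995549) − 1) = 13.112352
T_max/T_min = cosh(S/(2a)) = 1.537865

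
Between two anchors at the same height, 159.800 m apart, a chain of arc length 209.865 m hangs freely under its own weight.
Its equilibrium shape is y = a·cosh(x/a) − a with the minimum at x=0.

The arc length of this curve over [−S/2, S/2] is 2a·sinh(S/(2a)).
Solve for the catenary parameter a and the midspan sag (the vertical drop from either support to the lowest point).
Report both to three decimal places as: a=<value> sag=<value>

seed: a₀ = √(S³/(24(L−S))) = √(159.800³/(24·50.065)) = 58.276362
iter 1: u=1.371053  f(a)=+4.922e+00  f'(a)=-2.064e+00  a ← 58.276362 − (+4.922e+00/-2.064e+00) = 60.661371
iter 2: u=1.317148  f(a)=+3.183e-01  f'(a)=-1.805e+00  a ← 60.661371 − (+3.183e-01/-1.805e+00) = 60.837738
iter 3: u=1.313330  f(a)=+1.534e-03  f'(a)=-1.787e+00  a ← 60.837738 − (+1.534e-03/-1.787e+00) = 60.838596
iter 4: u=1.313311  f(a)=+3.604e-08  f'(a)=-1.787e+00  a ← 60.838596 − (+3.604e-08/-1.787e+00) = 60.838596
iter 5: u=1.313311  f(a)=-2.842e-14  f'(a)=-1.787e+00  a ← 60.838596 − (-2.842e-14/-1.787e+00) = 60.838596
converged: |Δa| < 1e-12 after 5 iterations
sag = a·(cosh(S/(2a)) − 1) = 60.838596·(cosh(1.313311) − 1) = 60.455115
T_max/T_min = cosh(S/(2a)) = 1.993697

a=60.839 sag=60.455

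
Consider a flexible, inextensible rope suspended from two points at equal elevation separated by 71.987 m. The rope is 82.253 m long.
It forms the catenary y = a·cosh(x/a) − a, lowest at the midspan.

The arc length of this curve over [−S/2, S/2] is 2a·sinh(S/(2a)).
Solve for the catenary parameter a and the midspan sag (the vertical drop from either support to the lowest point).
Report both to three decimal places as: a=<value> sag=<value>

a=39.718 sag=17.456

seed: a₀ = √(S³/(24(L−S))) = √(71.987³/(24·10.266)) = 38.911221
iter 1: u=0.925016  f(a)=+4.483e-01  f'(a)=-5.742e-01  a ← 38.911221 − (+4.483e-01/-5.742e-01) = 39.691875
iter 2: u=0.906823  f(a)=+1.385e-02  f'(a)=-5.392e-01  a ← 39.691875 − (+1.385e-02/-5.392e-01) = 39.717551
iter 3: u=0.906237  f(a)=+1.414e-05  f'(a)=-5.381e-01  a ← 39.717551 − (+1.414e-05/-5.381e-01) = 39.717577
iter 4: u=0.906236  f(a)=+1.477e-11  f'(a)=-5.381e-01  a ← 39.717577 − (+1.477e-11/-5.381e-01) = 39.717577
converged: |Δa| < 1e-12 after 4 iterations
sag = a·(cosh(S/(2a)) − 1) = 39.717577·(cosh(0.906236) − 1) = 17.456499
T_max/T_min = cosh(S/(2a)) = 1.439516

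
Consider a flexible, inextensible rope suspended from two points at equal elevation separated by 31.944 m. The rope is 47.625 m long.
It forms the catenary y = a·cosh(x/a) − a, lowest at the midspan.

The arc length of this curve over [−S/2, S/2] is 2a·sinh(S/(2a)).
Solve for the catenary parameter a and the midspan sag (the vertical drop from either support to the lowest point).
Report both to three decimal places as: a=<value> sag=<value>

a=9.927 sag=15.872

seed: a₀ = √(S³/(24(L−S))) = √(31.944³/(24·15.681)) = 9.306609
iter 1: u=1.716200  f(a)=+2.478e+00  f'(a)=-4.473e+00  a ← 9.306609 − (+2.478e+00/-4.473e+00) = 9.860647
iter 2: u=1.619772  f(a)=+2.385e-01  f'(a)=-3.650e+00  a ← 9.860647 − (+2.385e-01/-3.650e+00) = 9.926004
iter 3: u=1.609107  f(a)=+2.730e-03  f'(a)=-3.567e+00  a ← 9.926004 − (+2.730e-03/-3.567e+00) = 9.926769
iter 4: u=1.608983  f(a)=+3.666e-07  f'(a)=-3.566e+00  a ← 9.926769 − (+3.666e-07/-3.566e+00) = 9.926769
iter 5: u=1.608983  f(a)=+0.000e+00  f'(a)=-3.566e+00  a ← 9.926769 − (+0.000e+00/-3.566e+00) = 9.926769
converged: |Δa| < 1e-12 after 5 iterations
sag = a·(cosh(S/(2a)) − 1) = 9.926769·(cosh(1.608983) − 1) = 15.871989
T_max/T_min = cosh(S/(2a)) = 2.598908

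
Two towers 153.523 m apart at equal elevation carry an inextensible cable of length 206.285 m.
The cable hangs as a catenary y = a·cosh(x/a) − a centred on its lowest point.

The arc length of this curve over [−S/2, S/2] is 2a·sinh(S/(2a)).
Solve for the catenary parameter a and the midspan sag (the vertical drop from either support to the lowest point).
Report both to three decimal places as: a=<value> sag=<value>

a=56.019 sag=61.355

seed: a₀ = √(S³/(24(L−S))) = √(153.523³/(24·52.762)) = 53.455688
iter 1: u=1.435984  f(a)=+5.715e+00  f'(a)=-2.412e+00  a ← 53.455688 − (+5.715e+00/-2.412e+00) = 55.824745
iter 2: u=1.375044  f(a)=+4.019e-01  f'(a)=-2.084e+00  a ← 55.824745 − (+4.019e-01/-2.084e+00) = 56.017588
iter 3: u=1.370311  f(a)=+2.320e-03  f'(a)=-2.060e+00  a ← 56.017588 − (+2.320e-03/-2.060e+00) = 56.018714
iter 4: u=1.370283  f(a)=+7.826e-08  f'(a)=-2.060e+00  a ← 56.018714 − (+7.826e-08/-2.060e+00) = 56.018714
iter 5: u=1.370283  f(a)=+2.842e-14  f'(a)=-2.060e+00  a ← 56.018714 − (+2.842e-14/-2.060e+00) = 56.018714
converged: |Δa| < 1e-12 after 5 iterations
sag = a·(cosh(S/(2a)) − 1) = 56.018714·(cosh(1.370283) − 1) = 61.354501
T_max/T_min = cosh(S/(2a)) = 2.095250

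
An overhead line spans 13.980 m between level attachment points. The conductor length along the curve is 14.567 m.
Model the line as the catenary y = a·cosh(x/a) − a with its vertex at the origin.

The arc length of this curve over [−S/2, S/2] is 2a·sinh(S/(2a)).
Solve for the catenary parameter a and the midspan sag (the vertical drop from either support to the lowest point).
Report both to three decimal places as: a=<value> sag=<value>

a=14.013 sag=1.780

seed: a₀ = √(S³/(24(L−S))) = √(13.980³/(24·0.587)) = 13.926311
iter 1: u=0.501928  f(a)=+7.439e-03  f'(a)=-8.644e-02  a ← 13.926311 − (+7.439e-03/-8.644e-02) = 14.012363
iter 2: u=0.498845  f(a)=+6.951e-05  f'(a)=-8.484e-02  a ← 14.012363 − (+6.951e-05/-8.484e-02) = 14.013183
iter 3: u=0.498816  f(a)=+6.197e-09  f'(a)=-8.482e-02  a ← 14.013183 − (+6.197e-09/-8.482e-02) = 14.013183
iter 4: u=0.498816  f(a)=+1.776e-15  f'(a)=-8.482e-02  a ← 14.013183 − (+1.776e-15/-8.482e-02) = 14.013183
converged: |Δa| < 1e-12 after 4 iterations
sag = a·(cosh(S/(2a)) − 1) = 14.013183·(cosh(0.498816) − 1) = 1.779811
T_max/T_min = cosh(S/(2a)) = 1.127010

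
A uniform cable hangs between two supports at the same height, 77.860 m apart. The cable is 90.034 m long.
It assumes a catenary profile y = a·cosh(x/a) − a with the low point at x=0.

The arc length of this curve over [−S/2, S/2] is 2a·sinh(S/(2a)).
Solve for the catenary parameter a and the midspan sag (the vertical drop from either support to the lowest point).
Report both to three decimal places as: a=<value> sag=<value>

seed: a₀ = √(S³/(24(L−S))) = √(77.860³/(24·12.174)) = 40.192899
iter 1: u=0.968579  f(a)=+5.840e-01  f'(a)=-6.645e-01  a ← 40.192899 − (+5.840e-01/-6.645e-01) = 41.071651
iter 2: u=0.947856  f(a)=+1.970e-02  f'(a)=-6.204e-01  a ← 41.071651 − (+1.970e-02/-6.204e-01) = 41.103406
iter 3: u=0.947123  f(a)=+2.416e-05  f'(a)=-6.189e-01  a ← 41.103406 − (+2.416e-05/-6.189e-01) = 41.103445
iter 4: u=0.947123  f(a)=+3.642e-11  f'(a)=-6.189e-01  a ← 41.103445 − (+3.642e-11/-6.189e-01) = 41.103445
iter 5: u=0.947123  f(a)=+1.421e-14  f'(a)=-6.189e-01  a ← 41.103445 − (+1.421e-14/-6.189e-01) = 41.103445
converged: |Δa| < 1e-12 after 5 iterations
sag = a·(cosh(S/(2a)) − 1) = 41.103445·(cosh(0.947123) − 1) = 19.855750
T_max/T_min = cosh(S/(2a)) = 1.483068

a=41.103 sag=19.856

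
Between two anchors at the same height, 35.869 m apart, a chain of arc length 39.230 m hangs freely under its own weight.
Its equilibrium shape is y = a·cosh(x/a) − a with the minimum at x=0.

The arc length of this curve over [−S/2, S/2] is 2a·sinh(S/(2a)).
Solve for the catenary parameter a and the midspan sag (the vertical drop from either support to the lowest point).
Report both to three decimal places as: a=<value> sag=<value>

a=24.248 sag=6.940

seed: a₀ = √(S³/(24(L−S))) = √(35.869³/(24·3.361)) = 23.918780
iter 1: u=0.749808  f(a)=+9.575e-02  f'(a)=-2.972e-01  a ← 23.918780 − (+9.575e-02/-2.972e-01) = 24.241017
iter 2: u=0.739841  f(a)=+1.969e-03  f'(a)=-2.850e-01  a ← 24.241017 − (+1.969e-03/-2.850e-01) = 24.247927
iter 3: u=0.739630  f(a)=+8.719e-07  f'(a)=-2.848e-01  a ← 24.247927 − (+8.719e-07/-2.848e-01) = 24.247930
iter 4: u=0.739630  f(a)=+1.563e-13  f'(a)=-2.848e-01  a ← 24.247930 − (+1.563e-13/-2.848e-01) = 24.247930
converged: |Δa| < 1e-12 after 4 iterations
sag = a·(cosh(S/(2a)) − 1) = 24.247930·(cosh(0.739630) − 1) = 6.940375
T_max/T_min = cosh(S/(2a)) = 1.286225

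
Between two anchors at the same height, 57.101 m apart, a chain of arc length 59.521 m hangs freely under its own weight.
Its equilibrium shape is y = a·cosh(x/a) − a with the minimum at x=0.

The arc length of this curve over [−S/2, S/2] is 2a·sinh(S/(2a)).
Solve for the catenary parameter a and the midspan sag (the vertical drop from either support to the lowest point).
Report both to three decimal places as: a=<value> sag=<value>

seed: a₀ = √(S³/(24(L−S))) = √(57.101³/(24·2.420)) = 56.617706
iter 1: u=0.504268  f(a)=+3.096e-02  f'(a)=-8.768e-02  a ← 56.617706 − (+3.096e-02/-8.768e-02) = 56.970761
iter 2: u=0.501143  f(a)=+2.919e-04  f'(a)=-8.603e-02  a ← 56.970761 − (+2.919e-04/-8.603e-02) = 56.974154
iter 3: u=0.501113  f(a)=+2.652e-08  f'(a)=-8.602e-02  a ← 56.974154 − (+2.652e-08/-8.602e-02) = 56.974154
iter 4: u=0.501113  f(a)=-7.105e-15  f'(a)=-8.602e-02  a ← 56.974154 − (-7.105e-15/-8.602e-02) = 56.974154
converged: |Δa| < 1e-12 after 4 iterations
sag = a·(cosh(S/(2a)) − 1) = 56.974154·(cosh(0.501113) − 1) = 7.304471
T_max/T_min = cosh(S/(2a)) = 1.128207

a=56.974 sag=7.304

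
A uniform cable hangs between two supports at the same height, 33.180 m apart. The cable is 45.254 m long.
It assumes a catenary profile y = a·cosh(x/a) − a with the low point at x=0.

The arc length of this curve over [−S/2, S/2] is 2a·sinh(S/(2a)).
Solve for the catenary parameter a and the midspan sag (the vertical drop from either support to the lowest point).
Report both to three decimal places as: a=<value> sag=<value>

a=11.795 sag=13.722

seed: a₀ = √(S³/(24(L−S))) = √(33.180³/(24·12.074)) = 11.227508
iter 1: u=1.477621  f(a)=+1.389e+00  f'(a)=-2.659e+00  a ← 11.227508 − (+1.389e+00/-2.659e+00) = 11.749880
iter 2: u=1.411929  f(a)=+1.028e-01  f'(a)=-2.278e+00  a ← 11.749880 − (+1.028e-01/-2.278e+00) = 11.795003
iter 3: u=1.406528  f(a)=+6.629e-04  f'(a)=-2.249e+00  a ← 11.795003 − (+6.629e-04/-2.249e+00) = 11.795298
iter 4: u=1.406493  f(a)=+2.795e-08  f'(a)=-2.249e+00  a ← 11.795298 − (+2.795e-08/-2.249e+00) = 11.795298
iter 5: u=1.406493  f(a)=+7.105e-15  f'(a)=-2.249e+00  a ← 11.795298 − (+7.105e-15/-2.249e+00) = 11.795298
converged: |Δa| < 1e-12 after 5 iterations
sag = a·(cosh(S/(2a)) − 1) = 11.795298·(cosh(1.406493) − 1) = 13.721563
T_max/T_min = cosh(S/(2a)) = 2.163308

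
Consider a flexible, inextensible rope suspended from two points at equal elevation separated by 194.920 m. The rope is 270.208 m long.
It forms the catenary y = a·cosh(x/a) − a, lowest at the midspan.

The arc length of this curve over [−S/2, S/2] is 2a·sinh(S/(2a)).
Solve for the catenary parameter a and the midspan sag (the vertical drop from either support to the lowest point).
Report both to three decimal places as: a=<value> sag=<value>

seed: a₀ = √(S³/(24(L−S))) = √(194.920³/(24·75.288)) = 64.020064
iter 1: u=1.522335  f(a)=+9.221e+00  f'(a)=-2.944e+00  a ← 64.020064 − (+9.221e+00/-2.944e+00) = 67.152063
iter 2: u=1.451333  f(a)=+7.199e-01  f'(a)=-2.501e+00  a ← 67.152063 − (+7.199e-01/-2.501e+00) = 67.439911
iter 3: u=1.445138  f(a)=+5.208e-03  f'(a)=-2.465e+00  a ← 67.439911 − (+5.208e-03/-2.465e+00) = 67.442024
iter 4: u=1.445093  f(a)=+2.770e-07  f'(a)=-2.465e+00  a ← 67.442024 − (+2.770e-07/-2.465e+00) = 67.442024
iter 5: u=1.445093  f(a)=-5.684e-14  f'(a)=-2.465e+00  a ← 67.442024 − (-5.684e-14/-2.465e+00) = 67.442024
converged: |Δa| < 1e-12 after 5 iterations
sag = a·(cosh(S/(2a)) − 1) = 67.442024·(cosh(1.445093) − 1) = 83.559689
T_max/T_min = cosh(S/(2a)) = 2.238985

a=67.442 sag=83.560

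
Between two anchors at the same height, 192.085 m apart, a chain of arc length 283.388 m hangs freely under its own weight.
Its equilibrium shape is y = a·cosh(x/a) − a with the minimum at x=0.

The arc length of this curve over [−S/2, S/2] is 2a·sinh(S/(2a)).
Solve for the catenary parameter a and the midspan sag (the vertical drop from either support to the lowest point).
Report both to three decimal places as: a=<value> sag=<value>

a=60.551 sag=93.539

seed: a₀ = √(S³/(24(L−S))) = √(192.085³/(24·91.303)) = 56.871153
iter 1: u=1.688774  f(a)=+1.394e+01  f'(a)=-4.225e+00  a ← 56.871153 − (+1.394e+01/-4.225e+00) = 60.170505
iter 2: u=1.596172  f(a)=+1.305e+00  f'(a)=-3.468e+00  a ← 60.170505 − (+1.305e+00/-3.468e+00) = 60.546863
iter 3: u=1.586251  f(a)=+1.405e-02  f'(a)=-3.393e+00  a ← 60.546863 − (+1.405e-02/-3.393e+00) = 60.551004
iter 4: u=1.586142  f(a)=+1.667e-06  f'(a)=-3.393e+00  a ← 60.551004 − (+1.667e-06/-3.393e+00) = 60.551004
iter 5: u=1.586142  f(a)=+5.684e-14  f'(a)=-3.393e+00  a ← 60.551004 − (+5.684e-14/-3.393e+00) = 60.551004
converged: |Δa| < 1e-12 after 5 iterations
sag = a·(cosh(S/(2a)) − 1) = 60.551004·(cosh(1.586142) − 1) = 93.538625
T_max/T_min = cosh(S/(2a)) = 2.544791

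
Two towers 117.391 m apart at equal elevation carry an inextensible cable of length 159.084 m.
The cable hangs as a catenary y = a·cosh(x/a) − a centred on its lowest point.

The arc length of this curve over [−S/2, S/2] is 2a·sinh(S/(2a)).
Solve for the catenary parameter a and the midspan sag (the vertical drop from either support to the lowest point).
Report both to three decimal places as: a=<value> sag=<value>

a=42.196 sag=47.845

seed: a₀ = √(S³/(24(L−S))) = √(117.391³/(24·41.693)) = 40.208235
iter 1: u=1.459788  f(a)=+4.675e+00  f'(a)=-2.551e+00  a ← 40.208235 − (+4.675e+00/-2.551e+00) = 42.040828
iter 2: u=1.396155  f(a)=+3.386e-01  f'(a)=-2.193e+00  a ← 42.040828 − (+3.386e-01/-2.193e+00) = 42.195186
iter 3: u=1.391047  f(a)=+2.083e-03  f'(a)=-2.167e+00  a ← 42.195186 − (+2.083e-03/-2.167e+00) = 42.196147
iter 4: u=1.391016  f(a)=+7.990e-08  f'(a)=-2.166e+00  a ← 42.196147 − (+7.990e-08/-2.166e+00) = 42.196147
iter 5: u=1.391016  f(a)=-2.842e-14  f'(a)=-2.166e+00  a ← 42.196147 − (-2.842e-14/-2.166e+00) = 42.196147
converged: |Δa| < 1e-12 after 5 iterations
sag = a·(cosh(S/(2a)) − 1) = 42.196147·(cosh(1.391016) − 1) = 47.845202
T_max/T_min = cosh(S/(2a)) = 2.133876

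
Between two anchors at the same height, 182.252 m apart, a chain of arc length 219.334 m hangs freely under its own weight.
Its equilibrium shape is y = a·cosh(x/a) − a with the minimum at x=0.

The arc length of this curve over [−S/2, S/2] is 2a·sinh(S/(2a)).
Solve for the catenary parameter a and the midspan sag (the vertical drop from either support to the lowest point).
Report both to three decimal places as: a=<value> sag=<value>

a=84.882 sag=53.797

seed: a₀ = √(S³/(24(L−S))) = √(182.252³/(24·37.082)) = 82.474798
iter 1: u=1.104895  f(a)=+2.330e+00  f'(a)=-1.014e+00  a ← 82.474798 − (+2.330e+00/-1.014e+00) = 84.773228
iter 2: u=1.074938  f(a)=+1.010e-01  f'(a)=-9.278e-01  a ← 84.773228 − (+1.010e-01/-9.278e-01) = 84.882056
iter 3: u=1.073560  f(a)=+2.085e-04  f'(a)=-9.239e-01  a ← 84.882056 − (+2.085e-04/-9.239e-01) = 84.882282
iter 4: u=1.073557  f(a)=+8.937e-10  f'(a)=-9.239e-01  a ← 84.882282 − (+8.937e-10/-9.239e-01) = 84.882282
iter 5: u=1.073557  f(a)=+2.842e-14  f'(a)=-9.239e-01  a ← 84.882282 − (+2.842e-14/-9.239e-01) = 84.882282
converged: |Δa| < 1e-12 after 5 iterations
sag = a·(cosh(S/(2a)) − 1) = 84.882282·(cosh(1.073557) − 1) = 53.796673
T_max/T_min = cosh(S/(2a)) = 1.633780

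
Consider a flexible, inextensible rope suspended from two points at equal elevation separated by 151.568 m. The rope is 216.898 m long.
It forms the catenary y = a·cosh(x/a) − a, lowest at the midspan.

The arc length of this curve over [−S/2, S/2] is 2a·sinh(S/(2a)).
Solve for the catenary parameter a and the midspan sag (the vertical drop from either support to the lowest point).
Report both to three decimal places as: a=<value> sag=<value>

a=49.912 sag=69.471

seed: a₀ = √(S³/(24(L−S))) = √(151.568³/(24·65.330)) = 47.124779
iter 1: u=1.608156  f(a)=+8.987e+00  f'(a)=-3.559e+00  a ← 47.124779 − (+8.987e+00/-3.559e+00) = 49.649799
iter 2: u=1.526371  f(a)=+7.729e-01  f'(a)=-2.971e+00  a ← 49.649799 − (+7.729e-01/-2.971e+00) = 49.909923
iter 3: u=1.518415  f(a)=+6.904e-03  f'(a)=-2.918e+00  a ← 49.909923 − (+6.904e-03/-2.918e+00) = 49.912289
iter 4: u=1.518344  f(a)=+5.617e-07  f'(a)=-2.918e+00  a ← 49.912289 − (+5.617e-07/-2.918e+00) = 49.912289
iter 5: u=1.518343  f(a)=+0.000e+00  f'(a)=-2.918e+00  a ← 49.912289 − (+0.000e+00/-2.918e+00) = 49.912289
converged: |Δa| < 1e-12 after 5 iterations
sag = a·(cosh(S/(2a)) − 1) = 49.912289·(cosh(1.518343) − 1) = 69.471220
T_max/T_min = cosh(S/(2a)) = 2.391866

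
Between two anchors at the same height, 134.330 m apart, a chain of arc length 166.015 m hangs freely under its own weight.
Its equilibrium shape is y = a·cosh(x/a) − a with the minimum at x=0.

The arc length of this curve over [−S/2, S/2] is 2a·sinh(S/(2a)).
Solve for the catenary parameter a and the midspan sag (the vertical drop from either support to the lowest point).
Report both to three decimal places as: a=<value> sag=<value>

a=58.356 sag=43.112

seed: a₀ = √(S³/(24(L−S))) = √(134.330³/(24·31.685)) = 56.458202
iter 1: u=1.189641  f(a)=+2.319e+00  f'(a)=-1.290e+00  a ← 56.458202 − (+2.319e+00/-1.290e+00) = 58.256673
iter 2: u=1.152915  f(a)=+1.154e-01  f'(a)=-1.164e+00  a ← 58.256673 − (+1.154e-01/-1.164e+00) = 58.355833
iter 3: u=1.150956  f(a)=+3.191e-04  f'(a)=-1.158e+00  a ← 58.355833 − (+3.191e-04/-1.158e+00) = 58.356109
iter 4: u=1.150951  f(a)=+2.453e-09  f'(a)=-1.158e+00  a ← 58.356109 − (+2.453e-09/-1.158e+00) = 58.356109
iter 5: u=1.150951  f(a)=+0.000e+00  f'(a)=-1.158e+00  a ← 58.356109 − (+0.000e+00/-1.158e+00) = 58.356109
converged: |Δa| < 1e-12 after 5 iterations
sag = a·(cosh(S/(2a)) − 1) = 58.356109·(cosh(1.150951) − 1) = 43.111524
T_max/T_min = cosh(S/(2a)) = 1.738766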